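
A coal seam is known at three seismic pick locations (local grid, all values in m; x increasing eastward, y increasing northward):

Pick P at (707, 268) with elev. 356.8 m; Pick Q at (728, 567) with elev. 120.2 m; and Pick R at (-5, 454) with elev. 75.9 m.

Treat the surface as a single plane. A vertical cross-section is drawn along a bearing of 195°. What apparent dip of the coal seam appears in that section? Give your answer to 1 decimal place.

36.1°

Let the plane be z = a·x + b·y + c.
Pick Q−Pick P: 21a + 299b = −236.6;  Pick R−Pick P: −712a + 186b = −280.9.
Solving gives a = 0.18442, b = −0.80426.
Unit vector along 195° is (sin 195°, cos 195°) = (-0.2588, -0.9659).
Slope in that direction = a·(-0.2588) + b·(-0.9659) = 0.72912.
Apparent dip = arctan|0.72912| = 36.1° (true dip is 39.5°, so apparent ≤ true as expected).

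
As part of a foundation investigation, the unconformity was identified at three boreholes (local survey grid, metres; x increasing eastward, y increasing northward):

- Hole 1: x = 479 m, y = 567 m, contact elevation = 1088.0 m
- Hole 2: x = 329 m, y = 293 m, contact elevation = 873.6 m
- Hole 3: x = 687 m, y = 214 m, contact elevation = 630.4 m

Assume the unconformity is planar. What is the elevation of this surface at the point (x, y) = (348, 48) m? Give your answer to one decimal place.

612.7 m

Two edge vectors: Hole 1→Hole 2 = (-150, -274, -214.4), Hole 1→Hole 3 = (208, -353, -457.6).
Normal n = (Hole 1→Hole 2) × (Hole 1→Hole 3) = (49699.2, -113235.2, 109942).
So ∂z/∂x = −n_x/n_z = −0.45205 and ∂z/∂y = −n_y/n_z = 1.02995.
Intercept c from Hole 1: 1088 + 216.53 − 583.98 = 720.55.
At (348, 48): z = −157.3 + 49.4 + 720.55 = 612.7 m.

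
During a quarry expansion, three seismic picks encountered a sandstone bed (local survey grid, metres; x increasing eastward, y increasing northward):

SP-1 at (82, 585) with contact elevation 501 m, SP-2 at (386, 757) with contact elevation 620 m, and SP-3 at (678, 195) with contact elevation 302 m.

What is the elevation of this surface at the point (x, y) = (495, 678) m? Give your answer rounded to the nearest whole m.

Two edge vectors: SP-1→SP-2 = (304, 172, 119), SP-1→SP-3 = (596, -390, -199).
Normal n = (SP-1→SP-2) × (SP-1→SP-3) = (12182, 131420, -221072).
So ∂z/∂x = −n_x/n_z = 0.05510 and ∂z/∂y = −n_y/n_z = 0.59447.
Intercept c from SP-1: 501 − 4.52 − 347.76 = 148.72.
At (495, 678): z = 27.3 + 403.0 + 148.72 = 579.0 m.

579 m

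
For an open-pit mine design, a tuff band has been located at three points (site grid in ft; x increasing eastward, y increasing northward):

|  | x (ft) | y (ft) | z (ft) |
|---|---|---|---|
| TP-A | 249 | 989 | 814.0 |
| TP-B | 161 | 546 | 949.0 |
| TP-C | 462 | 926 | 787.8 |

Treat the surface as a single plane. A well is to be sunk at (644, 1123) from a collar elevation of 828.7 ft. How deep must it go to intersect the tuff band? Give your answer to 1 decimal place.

Let the plane be z = a·x + b·y + c.
TP-B−TP-A: −88a − 443b = 135;  TP-C−TP-A: 213a − 63b = −26.2.
Solving gives a = −0.201311, b = −0.264751.
Then c = 814 − a·249 − b·989 = 1125.97.
At (644, 1123): z_contact = −129.64 − 297.32 + 1125.97 = 699.01 ft.
Depth below ground = 828.7 − 699.01 = 129.7 ft.

129.7 ft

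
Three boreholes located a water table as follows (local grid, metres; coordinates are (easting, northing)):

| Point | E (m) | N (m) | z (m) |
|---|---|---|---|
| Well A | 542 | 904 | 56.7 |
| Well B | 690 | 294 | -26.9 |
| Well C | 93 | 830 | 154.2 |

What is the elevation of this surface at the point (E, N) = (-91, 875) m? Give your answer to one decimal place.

200.3 m

Two edge vectors: Well A→Well B = (148, -610, -83.6), Well A→Well C = (-449, -74, 97.5).
Normal n = (Well A→Well B) × (Well A→Well C) = (-65661.4, 23106.4, -284842).
So ∂z/∂E = −n_x/n_z = −0.23052 and ∂z/∂N = −n_y/n_z = 0.08112.
Intercept c from Well A: 56.7 + 124.94 − 73.33 = 108.31.
At (-91, 875): z = 21.0 + 71.0 + 108.31 = 200.3 m.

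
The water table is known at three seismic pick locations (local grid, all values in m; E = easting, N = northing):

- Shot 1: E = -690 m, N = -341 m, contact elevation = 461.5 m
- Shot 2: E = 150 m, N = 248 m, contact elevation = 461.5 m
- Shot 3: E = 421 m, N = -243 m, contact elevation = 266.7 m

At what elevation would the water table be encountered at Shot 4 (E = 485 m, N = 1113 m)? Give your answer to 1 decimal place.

Two edge vectors: Shot 1→Shot 2 = (840, 589, 0), Shot 1→Shot 3 = (1111, 98, -194.8).
Normal n = (Shot 1→Shot 2) × (Shot 1→Shot 3) = (-114737.2, 163632, -572059).
So ∂z/∂E = −n_x/n_z = −0.200569 and ∂z/∂N = −n_y/n_z = 0.286040.
Intercept c from Shot 1: 461.5 − 138.39 + 97.54 = 420.65.
At (485, 1113): z = −97.3 + 318.4 + 420.65 = 641.7 m.

641.7 m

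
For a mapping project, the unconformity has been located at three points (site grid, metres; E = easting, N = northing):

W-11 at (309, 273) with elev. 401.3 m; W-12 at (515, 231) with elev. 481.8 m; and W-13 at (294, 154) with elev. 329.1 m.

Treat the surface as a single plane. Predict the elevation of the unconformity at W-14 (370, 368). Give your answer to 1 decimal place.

Let the plane be z = a·E + b·N + c.
W-12−W-11: 206a − 42b = 80.5;  W-13−W-11: −15a − 119b = −72.2.
Solving gives a = 0.50159, b = 0.54350.
Then c = 401.3 − a·309 − b·273 = 97.93.
At (370, 368): z = 185.6 + 200.0 + 97.93 = 483.5 m.

483.5 m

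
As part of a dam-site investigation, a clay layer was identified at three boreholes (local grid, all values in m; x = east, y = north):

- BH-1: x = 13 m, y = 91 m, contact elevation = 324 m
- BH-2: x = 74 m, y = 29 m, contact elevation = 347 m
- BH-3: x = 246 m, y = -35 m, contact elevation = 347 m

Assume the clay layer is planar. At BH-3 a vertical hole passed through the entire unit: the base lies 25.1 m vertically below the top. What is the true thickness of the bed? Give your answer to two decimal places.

Two edge vectors: BH-1→BH-2 = (61, -62, 23), BH-1→BH-3 = (233, -126, 23).
Normal n = (BH-1→BH-2) × (BH-1→BH-3) = (1472, 3956, 6760).
So ∂z/∂x = −n_x/n_z = −0.21775 and ∂z/∂y = −n_y/n_z = −0.58521.
|∇z| = √(a²+b²) = 0.62441, so dip δ = arctan(0.62441) = 31.98°.
True thickness = vertical thickness × cos δ = 25.1 × cos 31.98° = 21.29 m.

21.29 m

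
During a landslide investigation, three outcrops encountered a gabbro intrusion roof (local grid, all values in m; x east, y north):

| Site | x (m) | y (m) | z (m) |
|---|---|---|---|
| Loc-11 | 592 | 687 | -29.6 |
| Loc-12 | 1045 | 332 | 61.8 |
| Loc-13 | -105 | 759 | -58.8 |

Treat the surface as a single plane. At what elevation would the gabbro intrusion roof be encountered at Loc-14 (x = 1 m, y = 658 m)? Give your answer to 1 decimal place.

Two edge vectors: Loc-11→Loc-12 = (453, -355, 91.4), Loc-11→Loc-13 = (-697, 72, -29.2).
Normal n = (Loc-11→Loc-12) × (Loc-11→Loc-13) = (3785.2, -50478.2, -214819).
So ∂z/∂x = −n_x/n_z = 0.017620 and ∂z/∂y = −n_y/n_z = −0.234980.
Intercept c from Loc-11: -29.6 − 10.43 + 161.43 = 121.40.
At (1, 658): z = 0.0 − 154.6 + 121.40 = -33.2 m.

-33.2 m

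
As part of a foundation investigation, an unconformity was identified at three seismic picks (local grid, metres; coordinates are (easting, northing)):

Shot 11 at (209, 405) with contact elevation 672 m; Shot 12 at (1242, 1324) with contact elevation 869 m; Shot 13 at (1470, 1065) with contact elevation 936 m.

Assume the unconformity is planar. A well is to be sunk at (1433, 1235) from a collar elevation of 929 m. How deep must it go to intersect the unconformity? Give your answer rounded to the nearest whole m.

Two edge vectors: Shot 11→Shot 12 = (1033, 919, 197), Shot 11→Shot 13 = (1261, 660, 264).
Normal n = (Shot 11→Shot 12) × (Shot 11→Shot 13) = (112596, -24295, -477079).
So ∂z/∂E = −n_x/n_z = 0.23601 and ∂z/∂N = −n_y/n_z = −0.05092.
Intercept c from Shot 11: 672 − 49.33 + 20.62 = 643.30.
At (1433, 1235): z_contact = 338.2 − 62.9 + 643.30 = 918.6 m.
Depth below ground = 929 − 918.6 = 10 m.

10 m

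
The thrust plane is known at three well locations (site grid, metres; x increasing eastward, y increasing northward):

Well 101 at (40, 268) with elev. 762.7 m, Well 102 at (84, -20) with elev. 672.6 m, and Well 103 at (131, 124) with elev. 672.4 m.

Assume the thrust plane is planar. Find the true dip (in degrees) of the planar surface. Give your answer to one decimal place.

34.6°

Let the plane be z = a·x + b·y + c.
Well 102−Well 101: 44a − 288b = −90.1;  Well 103−Well 101: 91a − 144b = −90.3.
Solving gives a = −0.65580, b = 0.21266.
Gradient magnitude |∇z| = √(a² + b²) = √(0.43007 + 0.04522) = 0.68941.
True dip = arctan(0.68941) = 34.6°, dipping toward ESE (azimuth ≈ 108°).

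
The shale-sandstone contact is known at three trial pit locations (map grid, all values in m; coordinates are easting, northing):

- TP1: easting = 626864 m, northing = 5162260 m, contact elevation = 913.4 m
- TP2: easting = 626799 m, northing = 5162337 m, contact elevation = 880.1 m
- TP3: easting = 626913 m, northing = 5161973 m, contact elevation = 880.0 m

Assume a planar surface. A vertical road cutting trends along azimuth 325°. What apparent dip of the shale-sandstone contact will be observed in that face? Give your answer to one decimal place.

Let the plane be z = a·easting + b·northing + c.
TP2−TP1: −65a + 77b = −33.3;  TP3−TP1: 49a − 287b = −33.4.
Solving gives a = 0.81500, b = 0.25552.
Unit vector along 325° is (sin 325°, cos 325°) = (-0.5736, 0.8192).
Slope in that direction = a·(-0.5736) + b·(0.8192) = −0.25815.
Apparent dip = arctan|0.25815| = 14.5° (true dip is 40.5°, so apparent ≤ true as expected).

14.5°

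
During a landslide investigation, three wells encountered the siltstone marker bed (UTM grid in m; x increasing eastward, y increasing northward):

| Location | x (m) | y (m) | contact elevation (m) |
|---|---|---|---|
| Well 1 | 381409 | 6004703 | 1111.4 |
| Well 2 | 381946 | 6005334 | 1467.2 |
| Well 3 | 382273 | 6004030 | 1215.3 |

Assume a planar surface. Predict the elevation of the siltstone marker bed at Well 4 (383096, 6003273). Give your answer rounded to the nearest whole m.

1282 m

Let the plane be z = a·x + b·y + c.
Well 2−Well 1: 537a + 631b = 355.8;  Well 3−Well 1: 864a − 673b = 103.9.
Solving gives a = 0.33644314, b = 0.27754364.
Then c = 1111.4 − a·381409 − b·6004703 = −1793778.16.
At (383096, 6003273): z = 128890.0 + 1666170.2 − 1793778.16 = 1282.1 m.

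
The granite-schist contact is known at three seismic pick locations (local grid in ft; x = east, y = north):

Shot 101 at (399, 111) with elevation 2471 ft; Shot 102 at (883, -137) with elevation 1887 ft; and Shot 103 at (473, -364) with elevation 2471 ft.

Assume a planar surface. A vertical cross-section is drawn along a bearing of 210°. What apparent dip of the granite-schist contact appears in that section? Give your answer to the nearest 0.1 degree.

Let the plane be z = a·x + b·y + c.
Shot 102−Shot 101: 484a − 248b = −584;  Shot 103−Shot 101: 74a − 475b = 0.
Solving gives a = −1.31129, b = −0.20428.
Unit vector along 210° is (sin 210°, cos 210°) = (-0.5000, -0.8660).
Slope in that direction = a·(-0.5000) + b·(-0.8660) = 0.83256.
Apparent dip = arctan|0.83256| = 39.8° (true dip is 53.0°, so apparent ≤ true as expected).

39.8°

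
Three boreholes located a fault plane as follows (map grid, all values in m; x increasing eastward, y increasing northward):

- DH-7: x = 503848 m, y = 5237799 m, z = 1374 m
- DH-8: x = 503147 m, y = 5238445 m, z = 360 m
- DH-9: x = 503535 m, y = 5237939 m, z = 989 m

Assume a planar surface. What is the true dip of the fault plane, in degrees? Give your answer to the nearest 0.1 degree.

Let the plane be z = a·x + b·y + c.
DH-8−DH-7: −701a + 646b = −1014;  DH-9−DH-7: −313a + 140b = −385.
Solving gives a = 1.02587, b = −0.45645.
Gradient magnitude |∇z| = √(a² + b²) = √(1.05241 + 0.20834) = 1.12283.
True dip = arctan(1.12283) = 48.3°, dipping toward WNW (azimuth ≈ 294°).

48.3°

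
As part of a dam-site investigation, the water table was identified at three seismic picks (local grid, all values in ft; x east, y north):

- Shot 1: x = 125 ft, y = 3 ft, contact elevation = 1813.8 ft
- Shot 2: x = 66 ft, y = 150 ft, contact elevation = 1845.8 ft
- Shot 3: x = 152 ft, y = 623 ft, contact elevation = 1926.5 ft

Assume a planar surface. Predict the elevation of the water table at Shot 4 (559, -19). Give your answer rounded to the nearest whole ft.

1775 ft

Let the plane be z = a·x + b·y + c.
Shot 2−Shot 1: −59a + 147b = 32;  Shot 3−Shot 1: 27a + 620b = 112.7.
Solving gives a = −0.08072, b = 0.18529.
Then c = 1813.8 − a·125 − b·3 = 1823.33.
At (559, -19): z = −45.1 − 3.5 + 1823.33 = 1774.7 ft.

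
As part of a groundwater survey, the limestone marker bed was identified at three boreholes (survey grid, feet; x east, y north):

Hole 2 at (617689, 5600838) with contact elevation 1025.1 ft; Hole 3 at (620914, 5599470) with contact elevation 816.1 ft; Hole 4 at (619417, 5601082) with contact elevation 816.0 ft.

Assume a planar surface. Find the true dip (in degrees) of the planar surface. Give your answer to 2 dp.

Let the plane be z = a·x + b·y + c.
Hole 3−Hole 2: 3225a − 1368b = −209;  Hole 4−Hole 2: 1728a + 244b = −209.1.
Solving gives a = −0.10697, b = −0.09940.
Gradient magnitude |∇z| = √(a² + b²) = √(0.01144 + 0.00988) = 0.14603.
True dip = arctan(0.14603) = 8.31°, dipping toward NE (azimuth ≈ 047°).

8.31°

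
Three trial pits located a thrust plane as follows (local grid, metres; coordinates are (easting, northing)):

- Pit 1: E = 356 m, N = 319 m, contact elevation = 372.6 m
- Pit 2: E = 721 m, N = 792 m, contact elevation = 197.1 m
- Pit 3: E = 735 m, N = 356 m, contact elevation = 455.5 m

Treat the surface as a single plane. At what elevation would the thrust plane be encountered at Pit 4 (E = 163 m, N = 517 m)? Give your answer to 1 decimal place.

203.8 m

Let the plane be z = a·E + b·N + c.
Pit 2−Pit 1: 365a + 473b = −175.5;  Pit 3−Pit 1: 379a + 37b = 82.9.
Solving gives a = 0.27573, b = −0.58381.
Then c = 372.6 − a·356 − b·319 = 460.68.
At (163, 517): z = 44.9 − 301.8 + 460.68 = 203.8 m.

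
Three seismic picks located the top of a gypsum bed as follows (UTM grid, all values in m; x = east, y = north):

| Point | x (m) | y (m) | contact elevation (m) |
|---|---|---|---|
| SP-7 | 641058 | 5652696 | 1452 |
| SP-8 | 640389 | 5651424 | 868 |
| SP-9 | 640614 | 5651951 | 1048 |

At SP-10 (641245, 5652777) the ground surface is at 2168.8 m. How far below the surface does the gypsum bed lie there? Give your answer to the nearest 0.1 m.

508.1 m

Let the plane be z = a·x + b·y + c.
SP-8−SP-7: −669a − 1272b = −584;  SP-9−SP-7: −444a − 745b = −404.
Solving gives a = 1.187529195, b = −0.165453641.
Then c = 1452 − a·641058 − b·5652696 = 175436.05.
At (641245, 5652777): z_contact = 761497.16 − 935272.54 + 175436.05 = 1660.67 m.
Depth below ground = 2168.8 − 1660.67 = 508.1 m.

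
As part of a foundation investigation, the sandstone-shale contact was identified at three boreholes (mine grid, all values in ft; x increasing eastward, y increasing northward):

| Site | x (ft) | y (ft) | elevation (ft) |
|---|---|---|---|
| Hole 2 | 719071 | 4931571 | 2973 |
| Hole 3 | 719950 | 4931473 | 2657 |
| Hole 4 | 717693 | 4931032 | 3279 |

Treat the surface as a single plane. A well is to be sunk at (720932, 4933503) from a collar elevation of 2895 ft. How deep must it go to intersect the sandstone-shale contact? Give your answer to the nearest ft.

6 ft

Two edge vectors: Hole 2→Hole 3 = (879, -98, -316), Hole 2→Hole 4 = (-1378, -539, 306).
Normal n = (Hole 2→Hole 3) × (Hole 2→Hole 4) = (-200312, 166474, -608825).
So ∂z/∂x = −n_x/n_z = −0.32901408 and ∂z/∂y = −n_y/n_z = 0.27343490.
Intercept c from Hole 2: 2973 + 236584.49 − 1348463.60 = −1108906.11.
At (720932, 4933503): z_contact = −237196.8 + 1348991.9 − 1108906.11 = 2889.0 ft.
Depth below ground = 2895 − 2889.0 = 6 ft.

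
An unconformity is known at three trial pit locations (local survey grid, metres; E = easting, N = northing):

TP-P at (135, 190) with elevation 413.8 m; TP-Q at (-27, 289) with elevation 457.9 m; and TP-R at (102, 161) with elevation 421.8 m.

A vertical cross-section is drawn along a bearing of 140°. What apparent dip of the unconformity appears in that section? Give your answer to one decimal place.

10.3°

Two edge vectors: TP-P→TP-Q = (-162, 99, 44.1), TP-P→TP-R = (-33, -29, 8).
Normal n = (TP-P→TP-Q) × (TP-P→TP-R) = (2070.9, -159.3, 7965).
So ∂z/∂E = −n_x/n_z = −0.26000 and ∂z/∂N = −n_y/n_z = 0.02000.
Unit vector along 140° is (sin 140°, cos 140°) = (0.6428, -0.7660).
Slope in that direction = a·(0.6428) + b·(-0.7660) = −0.18245.
Apparent dip = arctan|0.18245| = 10.3° (true dip is 14.6°, so apparent ≤ true as expected).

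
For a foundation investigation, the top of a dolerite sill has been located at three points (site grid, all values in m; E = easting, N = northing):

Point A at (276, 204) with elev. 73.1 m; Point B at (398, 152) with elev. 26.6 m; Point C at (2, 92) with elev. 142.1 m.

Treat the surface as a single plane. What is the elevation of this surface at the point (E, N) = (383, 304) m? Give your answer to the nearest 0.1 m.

Two edge vectors: Point A→Point B = (122, -52, -46.5), Point A→Point C = (-274, -112, 69).
Normal n = (Point A→Point B) × (Point A→Point C) = (-8796, 4323, -27912).
So ∂z/∂E = −n_x/n_z = −0.31513 and ∂z/∂N = −n_y/n_z = 0.15488.
Intercept c from Point A: 73.1 + 86.98 − 31.60 = 128.48.
At (383, 304): z = −120.7 + 47.1 + 128.48 = 54.9 m.

54.9 m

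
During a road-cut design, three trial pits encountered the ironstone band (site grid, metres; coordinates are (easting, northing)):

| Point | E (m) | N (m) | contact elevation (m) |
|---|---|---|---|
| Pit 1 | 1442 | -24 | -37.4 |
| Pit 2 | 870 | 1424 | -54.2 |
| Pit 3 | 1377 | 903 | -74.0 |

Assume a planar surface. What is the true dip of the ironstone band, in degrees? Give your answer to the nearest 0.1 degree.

5.5°

Let the plane be z = a·E + b·N + c.
Pit 2−Pit 1: −572a + 1448b = −16.8;  Pit 3−Pit 1: −65a + 927b = −36.6.
Solving gives a = −0.08581, b = −0.04550.
Gradient magnitude |∇z| = √(a² + b²) = √(0.00736 + 0.00207) = 0.09713.
True dip = arctan(0.09713) = 5.5°, dipping toward ENE (azimuth ≈ 062°).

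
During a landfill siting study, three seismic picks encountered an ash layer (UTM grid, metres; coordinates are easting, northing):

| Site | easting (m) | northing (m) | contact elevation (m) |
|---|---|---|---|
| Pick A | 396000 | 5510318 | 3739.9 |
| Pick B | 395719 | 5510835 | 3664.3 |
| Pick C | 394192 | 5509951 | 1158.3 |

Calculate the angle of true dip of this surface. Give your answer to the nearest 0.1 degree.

Let the plane be z = a·easting + b·northing + c.
Pick B−Pick A: −281a + 517b = −75.6;  Pick C−Pick A: −1808a − 367b = −2581.6.
Solving gives a = 1.31273, b = 0.56727.
Gradient magnitude |∇z| = √(a² + b²) = √(1.72326 + 0.32179) = 1.43005.
True dip = arctan(1.43005) = 55.0°, dipping toward WSW (azimuth ≈ 247°).

55.0°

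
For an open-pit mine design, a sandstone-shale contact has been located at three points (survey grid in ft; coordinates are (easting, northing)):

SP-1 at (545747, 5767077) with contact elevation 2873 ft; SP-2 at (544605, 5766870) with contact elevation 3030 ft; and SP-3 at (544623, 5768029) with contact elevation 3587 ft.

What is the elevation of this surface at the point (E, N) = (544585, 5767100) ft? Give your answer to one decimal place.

Two edge vectors: SP-1→SP-2 = (-1142, -207, 157), SP-1→SP-3 = (-1124, 952, 714).
Normal n = (SP-1→SP-2) × (SP-1→SP-3) = (-297262, 638920, -1319852).
So ∂z/∂E = −n_x/n_z = −0.225223737 and ∂z/∂N = −n_y/n_z = 0.484084579.
Intercept c from SP-1: 2873 + 122915.18 − 2791753.04 = −2665964.86.
At (544585, 5767100): z = −122653.5 + 2791764.2 − 2665964.86 = 3145.8 ft.

3145.8 ft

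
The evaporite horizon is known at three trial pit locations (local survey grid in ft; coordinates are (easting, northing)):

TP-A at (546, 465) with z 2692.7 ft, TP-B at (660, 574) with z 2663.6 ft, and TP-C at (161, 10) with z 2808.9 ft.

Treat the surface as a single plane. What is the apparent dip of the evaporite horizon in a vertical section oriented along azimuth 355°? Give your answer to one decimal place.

Let the plane be z = a·E + b·N + c.
TP-B−TP-A: 114a + 109b = −29.1;  TP-C−TP-A: −385a − 455b = 116.2.
Solving gives a = −0.05802, b = −0.20629.
Unit vector along 355° is (sin 355°, cos 355°) = (-0.0872, 0.9962).
Slope in that direction = a·(-0.0872) + b·(0.9962) = −0.20045.
Apparent dip = arctan|0.20045| = 11.3° (true dip is 12.1°, so apparent ≤ true as expected).

11.3°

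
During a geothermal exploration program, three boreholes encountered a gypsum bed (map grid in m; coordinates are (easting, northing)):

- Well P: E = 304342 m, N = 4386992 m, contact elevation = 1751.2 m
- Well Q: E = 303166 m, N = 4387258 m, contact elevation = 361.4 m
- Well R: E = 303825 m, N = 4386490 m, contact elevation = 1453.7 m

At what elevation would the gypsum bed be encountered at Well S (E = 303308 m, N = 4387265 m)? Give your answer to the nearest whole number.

509 m

Two edge vectors: Well P→Well Q = (-1176, 266, -1389.8), Well P→Well R = (-517, -502, -297.5).
Normal n = (Well P→Well Q) × (Well P→Well R) = (-776814.6, 368666.6, 727874).
So ∂z/∂E = −n_x/n_z = 1.06723774 and ∂z/∂N = −n_y/n_z = −0.50649783.
Intercept c from Well P: 1751.2 − 324805.27 + 2222001.92 = 1898947.85.
At (303308, 4387265): z = 323701.7 − 2222140.2 + 1898947.85 = 509.4 m.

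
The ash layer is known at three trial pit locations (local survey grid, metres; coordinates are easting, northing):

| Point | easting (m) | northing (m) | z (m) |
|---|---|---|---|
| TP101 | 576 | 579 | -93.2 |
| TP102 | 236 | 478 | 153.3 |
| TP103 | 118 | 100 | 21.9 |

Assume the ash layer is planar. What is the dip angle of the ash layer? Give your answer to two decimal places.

Let the plane be z = a·easting + b·northing + c.
TP102−TP101: −340a − 101b = 246.5;  TP103−TP101: −458a − 479b = 115.1.
Solving gives a = −0.91292, b = 0.63260.
Gradient magnitude |∇z| = √(a² + b²) = √(0.83342 + 0.40019) = 1.11068.
True dip = arctan(1.11068) = 48.00°, dipping toward SE (azimuth ≈ 125°).

48.00°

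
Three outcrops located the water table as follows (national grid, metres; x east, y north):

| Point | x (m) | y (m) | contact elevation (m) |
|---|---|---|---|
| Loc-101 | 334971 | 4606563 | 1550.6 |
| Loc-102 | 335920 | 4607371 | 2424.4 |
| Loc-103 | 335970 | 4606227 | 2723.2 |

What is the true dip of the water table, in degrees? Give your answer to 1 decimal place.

48.3°

Let the plane be z = a·x + b·y + c.
Loc-102−Loc-101: 949a + 808b = 873.8;  Loc-103−Loc-101: 999a − 336b = 1172.6.
Solving gives a = 1.10213, b = −0.21302.
Gradient magnitude |∇z| = √(a² + b²) = √(1.21469 + 0.04538) = 1.12253.
True dip = arctan(1.12253) = 48.3°, dipping toward W (azimuth ≈ 281°).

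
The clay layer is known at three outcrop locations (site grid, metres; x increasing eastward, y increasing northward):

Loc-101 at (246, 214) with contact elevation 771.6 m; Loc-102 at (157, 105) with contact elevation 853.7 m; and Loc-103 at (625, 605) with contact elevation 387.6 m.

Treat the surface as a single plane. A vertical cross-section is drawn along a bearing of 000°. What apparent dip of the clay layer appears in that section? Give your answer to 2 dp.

25.17°

Let the plane be z = a·x + b·y + c.
Loc-102−Loc-101: −89a − 109b = 82.1;  Loc-103−Loc-101: 379a + 391b = −384.
Solving gives a = −1.49799, b = 0.46992.
Unit vector along 000° is (sin 0°, cos 0°) = (0.0000, 1.0000).
Slope in that direction = a·(0.0000) + b·(1.0000) = 0.46992.
Apparent dip = arctan|0.46992| = 25.17° (true dip is 57.5°, so apparent ≤ true as expected).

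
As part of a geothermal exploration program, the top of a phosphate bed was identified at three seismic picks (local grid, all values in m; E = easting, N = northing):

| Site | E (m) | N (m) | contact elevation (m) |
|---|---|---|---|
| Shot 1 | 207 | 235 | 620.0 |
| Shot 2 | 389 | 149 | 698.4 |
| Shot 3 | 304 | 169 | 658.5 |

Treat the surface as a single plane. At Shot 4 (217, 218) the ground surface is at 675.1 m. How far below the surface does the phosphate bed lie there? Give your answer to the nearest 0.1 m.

52.8 m

Let the plane be z = a·E + b·N + c.
Shot 2−Shot 1: 182a − 86b = 78.4;  Shot 3−Shot 1: 97a − 66b = 38.5.
Solving gives a = 0.50774, b = 0.16289.
Then c = 620 − a·207 − b·235 = 476.62.
At (217, 218): z_contact = 110.18 + 35.51 + 476.62 = 622.31 m.
Depth below ground = 675.1 − 622.31 = 52.8 m.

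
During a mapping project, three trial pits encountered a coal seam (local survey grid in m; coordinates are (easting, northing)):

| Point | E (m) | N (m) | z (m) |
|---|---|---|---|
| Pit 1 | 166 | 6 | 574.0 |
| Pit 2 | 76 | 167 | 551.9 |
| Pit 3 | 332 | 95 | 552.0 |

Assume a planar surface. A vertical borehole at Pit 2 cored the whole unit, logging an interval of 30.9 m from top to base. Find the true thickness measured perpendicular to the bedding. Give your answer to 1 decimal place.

Two edge vectors: Pit 1→Pit 2 = (-90, 161, -22.1), Pit 1→Pit 3 = (166, 89, -22).
Normal n = (Pit 1→Pit 2) × (Pit 1→Pit 3) = (-1575.1, -5648.6, -34736).
So ∂z/∂E = −n_x/n_z = −0.04534 and ∂z/∂N = −n_y/n_z = −0.16262.
|∇z| = √(a²+b²) = 0.16882, so dip δ = arctan(0.16882) = 9.58°.
True thickness = vertical thickness × cos δ = 30.9 × cos 9.58° = 30.5 m.

30.5 m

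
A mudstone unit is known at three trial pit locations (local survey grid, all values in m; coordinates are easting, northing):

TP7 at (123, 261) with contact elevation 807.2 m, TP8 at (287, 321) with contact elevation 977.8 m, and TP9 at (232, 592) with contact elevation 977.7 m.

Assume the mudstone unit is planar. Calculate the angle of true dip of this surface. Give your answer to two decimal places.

44.66°

Two edge vectors: TP7→TP8 = (164, 60, 170.6), TP7→TP9 = (109, 331, 170.5).
Normal n = (TP7→TP8) × (TP7→TP9) = (-46238.6, -9366.6, 47744).
So ∂z/∂easting = −n_x/n_z = 0.96847 and ∂z/∂northing = −n_y/n_z = 0.19618.
Gradient magnitude |∇z| = √(a² + b²) = √(0.93793 + 0.03849) = 0.98814.
True dip = arctan(0.98814) = 44.66°, dipping toward WSW (azimuth ≈ 259°).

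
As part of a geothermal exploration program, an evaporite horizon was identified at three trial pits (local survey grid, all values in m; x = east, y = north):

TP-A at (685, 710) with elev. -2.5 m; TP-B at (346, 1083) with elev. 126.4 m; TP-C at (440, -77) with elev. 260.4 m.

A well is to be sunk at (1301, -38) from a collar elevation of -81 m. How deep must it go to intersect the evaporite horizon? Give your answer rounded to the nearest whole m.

Let the plane be z = a·x + b·y + c.
TP-B−TP-A: −339a + 373b = 128.9;  TP-C−TP-A: −245a − 787b = 262.9.
Solving gives a = −0.55700, b = −0.16065.
Then c = -2.5 − a·685 − b·710 = 493.11.
At (1301, -38): z_contact = −724.7 + 6.1 + 493.11 = -225.4 m.
Depth below ground = -81 − (-225.4) = 144 m.

144 m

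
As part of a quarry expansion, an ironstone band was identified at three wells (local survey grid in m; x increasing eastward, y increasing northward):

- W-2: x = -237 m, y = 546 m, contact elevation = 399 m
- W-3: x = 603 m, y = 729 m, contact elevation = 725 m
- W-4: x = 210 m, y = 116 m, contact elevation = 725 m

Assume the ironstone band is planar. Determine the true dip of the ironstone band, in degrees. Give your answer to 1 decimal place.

Two edge vectors: W-2→W-3 = (840, 183, 326), W-2→W-4 = (447, -430, 326).
Normal n = (W-2→W-3) × (W-2→W-4) = (199838, -128118, -443001).
So ∂z/∂x = −n_x/n_z = 0.45110 and ∂z/∂y = −n_y/n_z = −0.28920.
Gradient magnitude |∇z| = √(a² + b²) = √(0.20349 + 0.08364) = 0.53585.
True dip = arctan(0.53585) = 28.2°, dipping toward WNW (azimuth ≈ 303°).

28.2°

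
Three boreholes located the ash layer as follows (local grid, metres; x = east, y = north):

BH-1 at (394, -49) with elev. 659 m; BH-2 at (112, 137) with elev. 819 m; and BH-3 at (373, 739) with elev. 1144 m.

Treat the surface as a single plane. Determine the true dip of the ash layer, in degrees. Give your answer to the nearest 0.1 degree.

32.3°

Let the plane be z = a·x + b·y + c.
BH-2−BH-1: −282a + 186b = 160;  BH-3−BH-1: −21a + 788b = 485.
Solving gives a = −0.16431, b = 0.61110.
Gradient magnitude |∇z| = √(a² + b²) = √(0.02700 + 0.37345) = 0.63281.
True dip = arctan(0.63281) = 32.3°, dipping toward SSE (azimuth ≈ 165°).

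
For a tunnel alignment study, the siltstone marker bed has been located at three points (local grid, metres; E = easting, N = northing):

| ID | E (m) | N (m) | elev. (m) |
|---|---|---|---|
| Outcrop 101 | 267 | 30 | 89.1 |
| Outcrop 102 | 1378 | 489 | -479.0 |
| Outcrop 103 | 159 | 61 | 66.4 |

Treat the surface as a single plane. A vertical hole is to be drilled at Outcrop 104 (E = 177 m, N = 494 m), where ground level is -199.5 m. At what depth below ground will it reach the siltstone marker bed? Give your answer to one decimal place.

Let the plane be z = a·E + b·N + c.
Outcrop 102−Outcrop 101: 1111a + 459b = −568.1;  Outcrop 103−Outcrop 101: −108a + 31b = −22.7.
Solving gives a = −0.085603, b = −1.030489.
Then c = 89.1 − a·267 − b·30 = 142.87.
At (177, 494): z_contact = −15.15 − 509.06 + 142.87 = -381.34 m.
Depth below ground = -199.5 − (-381.34) = 181.8 m.

181.8 m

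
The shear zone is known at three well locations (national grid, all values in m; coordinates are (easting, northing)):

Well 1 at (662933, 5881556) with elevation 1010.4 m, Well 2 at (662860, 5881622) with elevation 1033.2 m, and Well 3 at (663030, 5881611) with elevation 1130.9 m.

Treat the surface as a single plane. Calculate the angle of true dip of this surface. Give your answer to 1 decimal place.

Two edge vectors: Well 1→Well 2 = (-73, 66, 22.8), Well 1→Well 3 = (97, 55, 120.5).
Normal n = (Well 1→Well 2) × (Well 1→Well 3) = (6699, 11008.1, -10417).
So ∂z/∂E = −n_x/n_z = 0.64308 and ∂z/∂N = −n_y/n_z = 1.05674.
Gradient magnitude |∇z| = √(a² + b²) = √(0.41356 + 1.11671) = 1.23704.
True dip = arctan(1.23704) = 51.0°, dipping toward SSW (azimuth ≈ 211°).

51.0°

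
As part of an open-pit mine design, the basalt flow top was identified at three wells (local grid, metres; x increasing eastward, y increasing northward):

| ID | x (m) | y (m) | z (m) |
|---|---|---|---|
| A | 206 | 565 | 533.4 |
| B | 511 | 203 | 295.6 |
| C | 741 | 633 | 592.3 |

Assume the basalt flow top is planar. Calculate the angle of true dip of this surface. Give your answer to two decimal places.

34.12°

Let the plane be z = a·x + b·y + c.
B−A: 305a − 362b = −237.8;  C−A: 535a + 68b = 58.9.
Solving gives a = 0.02403, b = 0.67715.
Gradient magnitude |∇z| = √(a² + b²) = √(0.00058 + 0.45853) = 0.67758.
True dip = arctan(0.67758) = 34.12°, dipping toward S (azimuth ≈ 182°).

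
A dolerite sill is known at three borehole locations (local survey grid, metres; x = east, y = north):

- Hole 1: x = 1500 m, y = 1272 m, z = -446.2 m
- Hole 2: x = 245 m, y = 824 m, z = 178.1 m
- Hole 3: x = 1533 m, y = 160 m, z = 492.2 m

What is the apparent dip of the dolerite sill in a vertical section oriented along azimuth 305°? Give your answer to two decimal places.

Two edge vectors: Hole 1→Hole 2 = (-1255, -448, 624.3), Hole 1→Hole 3 = (33, -1112, 938.4).
Normal n = (Hole 1→Hole 2) × (Hole 1→Hole 3) = (273818.4, 1198293.9, 1410344).
So ∂z/∂x = −n_x/n_z = −0.19415 and ∂z/∂y = −n_y/n_z = −0.84965.
Unit vector along 305° is (sin 305°, cos 305°) = (-0.8192, 0.5736).
Slope in that direction = a·(-0.8192) + b·(0.5736) = −0.32830.
Apparent dip = arctan|0.32830| = 18.17° (true dip is 41.1°, so apparent ≤ true as expected).

18.17°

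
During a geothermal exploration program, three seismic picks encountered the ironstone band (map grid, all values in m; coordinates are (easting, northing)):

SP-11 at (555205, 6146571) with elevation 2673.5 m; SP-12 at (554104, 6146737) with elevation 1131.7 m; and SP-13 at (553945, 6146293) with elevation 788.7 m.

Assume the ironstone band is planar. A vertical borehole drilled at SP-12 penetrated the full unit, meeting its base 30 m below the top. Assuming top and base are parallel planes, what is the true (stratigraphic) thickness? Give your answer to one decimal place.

Let the plane be z = a·E + b·N + c.
SP-12−SP-11: −1101a + 166b = −1541.8;  SP-13−SP-11: −1260a − 278b = −1884.8.
Solving gives a = 1.43914, b = 0.25716.
|∇z| = √(a²+b²) = 1.46193, so dip δ = arctan(1.46193) = 55.63°.
True thickness = vertical thickness × cos δ = 30 × cos 55.63° = 16.9 m.

16.9 m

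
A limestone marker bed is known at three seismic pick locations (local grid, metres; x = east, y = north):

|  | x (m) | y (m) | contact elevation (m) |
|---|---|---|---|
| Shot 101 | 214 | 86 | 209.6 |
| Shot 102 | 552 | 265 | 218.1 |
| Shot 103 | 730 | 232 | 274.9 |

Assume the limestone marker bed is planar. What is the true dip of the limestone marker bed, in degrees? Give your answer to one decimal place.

Let the plane be z = a·x + b·y + c.
Shot 102−Shot 101: 338a + 179b = 8.5;  Shot 103−Shot 101: 516a + 146b = 65.3.
Solving gives a = 0.24288, b = −0.41114.
Gradient magnitude |∇z| = √(a² + b²) = √(0.05899 + 0.16903) = 0.47752.
True dip = arctan(0.47752) = 25.5°, dipping toward NNW (azimuth ≈ 329°).

25.5°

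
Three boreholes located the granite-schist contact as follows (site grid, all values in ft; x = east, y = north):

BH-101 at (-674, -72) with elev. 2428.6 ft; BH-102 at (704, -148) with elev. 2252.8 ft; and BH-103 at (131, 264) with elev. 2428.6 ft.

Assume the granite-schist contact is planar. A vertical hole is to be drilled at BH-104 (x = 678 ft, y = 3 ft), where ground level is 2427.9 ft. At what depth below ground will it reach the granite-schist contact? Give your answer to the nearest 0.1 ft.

131.4 ft

Two edge vectors: BH-101→BH-102 = (1378, -76, -175.8), BH-101→BH-103 = (805, 336, 0).
Normal n = (BH-101→BH-102) × (BH-101→BH-103) = (59068.8, -141519, 524188).
So ∂z/∂x = −n_x/n_z = −0.11269 and ∂z/∂y = −n_y/n_z = 0.26998.
Intercept c from BH-101: 2428.6 − 75.95 + 19.44 = 2372.09.
At (678, 3): z_contact = −76.40 + 0.81 + 2372.09 = 2296.50 ft.
Depth below ground = 2427.9 − 2296.50 = 131.4 ft.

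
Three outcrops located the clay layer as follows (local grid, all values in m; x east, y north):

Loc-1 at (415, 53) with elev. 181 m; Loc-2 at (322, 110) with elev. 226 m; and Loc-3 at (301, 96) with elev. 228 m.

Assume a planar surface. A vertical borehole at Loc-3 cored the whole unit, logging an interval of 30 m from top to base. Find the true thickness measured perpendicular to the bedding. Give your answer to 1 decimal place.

27.6 m

Two edge vectors: Loc-1→Loc-2 = (-93, 57, 45), Loc-1→Loc-3 = (-114, 43, 47).
Normal n = (Loc-1→Loc-2) × (Loc-1→Loc-3) = (744, -759, 2499).
So ∂z/∂x = −n_x/n_z = −0.29772 and ∂z/∂y = −n_y/n_z = 0.30372.
|∇z| = √(a²+b²) = 0.42530, so dip δ = arctan(0.42530) = 23.04°.
True thickness = vertical thickness × cos δ = 30 × cos 23.04° = 27.6 m.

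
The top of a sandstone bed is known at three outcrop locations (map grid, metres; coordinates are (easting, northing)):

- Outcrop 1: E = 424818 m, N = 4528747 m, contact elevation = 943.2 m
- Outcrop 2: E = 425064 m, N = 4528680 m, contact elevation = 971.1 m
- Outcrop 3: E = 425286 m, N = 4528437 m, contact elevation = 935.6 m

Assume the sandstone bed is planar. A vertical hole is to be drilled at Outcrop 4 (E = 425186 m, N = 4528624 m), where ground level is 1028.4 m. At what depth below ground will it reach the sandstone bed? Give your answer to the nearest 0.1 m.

Two edge vectors: Outcrop 1→Outcrop 2 = (246, -67, 27.9), Outcrop 1→Outcrop 3 = (468, -310, -7.6).
Normal n = (Outcrop 1→Outcrop 2) × (Outcrop 1→Outcrop 3) = (9158.2, 14926.8, -44904).
So ∂z/∂E = −n_x/n_z = 0.203950650 and ∂z/∂N = −n_y/n_z = 0.332415820.
Intercept c from Outcrop 1: 943.2 − 86641.91 − 1505427.15 = −1591125.86.
At (425186, 4528624): z_contact = 86716.96 + 1505386.26 − 1591125.86 = 977.37 m.
Depth below ground = 1028.4 − 977.37 = 51.0 m.

51.0 m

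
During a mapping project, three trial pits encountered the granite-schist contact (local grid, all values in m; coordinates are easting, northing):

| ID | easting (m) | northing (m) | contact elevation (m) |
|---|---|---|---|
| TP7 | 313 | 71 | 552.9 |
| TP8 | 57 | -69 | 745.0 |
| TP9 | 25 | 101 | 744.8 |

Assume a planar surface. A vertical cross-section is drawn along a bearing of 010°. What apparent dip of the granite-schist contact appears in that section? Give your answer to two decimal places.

13.78°

Let the plane be z = a·easting + b·northing + c.
TP8−TP7: −256a − 140b = 192.1;  TP9−TP7: −288a + 30b = 191.9.
Solving gives a = −0.67977, b = −0.12913.
Unit vector along 010° is (sin 10°, cos 10°) = (0.1736, 0.9848).
Slope in that direction = a·(0.1736) + b·(0.9848) = −0.24521.
Apparent dip = arctan|0.24521| = 13.78° (true dip is 34.7°, so apparent ≤ true as expected).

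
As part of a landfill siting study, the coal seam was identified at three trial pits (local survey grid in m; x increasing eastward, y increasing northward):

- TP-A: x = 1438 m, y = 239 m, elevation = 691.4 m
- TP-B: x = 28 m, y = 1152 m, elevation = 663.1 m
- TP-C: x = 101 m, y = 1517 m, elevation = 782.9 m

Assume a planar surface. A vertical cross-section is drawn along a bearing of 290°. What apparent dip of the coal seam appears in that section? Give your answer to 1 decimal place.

5.4°

Two edge vectors: TP-A→TP-B = (-1410, 913, -28.3), TP-A→TP-C = (-1337, 1278, 91.5).
Normal n = (TP-A→TP-B) × (TP-A→TP-C) = (119706.9, 166852.1, -581299).
So ∂z/∂x = −n_x/n_z = 0.20593 and ∂z/∂y = −n_y/n_z = 0.28703.
Unit vector along 290° is (sin 290°, cos 290°) = (-0.9397, 0.3420).
Slope in that direction = a·(-0.9397) + b·(0.3420) = −0.09534.
Apparent dip = arctan|0.09534| = 5.4° (true dip is 19.5°, so apparent ≤ true as expected).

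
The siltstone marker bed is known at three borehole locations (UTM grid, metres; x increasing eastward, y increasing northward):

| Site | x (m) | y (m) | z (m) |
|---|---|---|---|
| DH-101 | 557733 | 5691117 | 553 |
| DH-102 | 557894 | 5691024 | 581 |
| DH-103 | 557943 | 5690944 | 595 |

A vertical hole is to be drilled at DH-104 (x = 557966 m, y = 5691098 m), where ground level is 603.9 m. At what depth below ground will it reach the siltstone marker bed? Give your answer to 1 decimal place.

22.6 m

Two edge vectors: DH-101→DH-102 = (161, -93, 28), DH-101→DH-103 = (210, -173, 42).
Normal n = (DH-101→DH-102) × (DH-101→DH-103) = (938, -882, -8323).
So ∂z/∂x = −n_x/n_z = 0.112699748 and ∂z/∂y = −n_y/n_z = −0.105971405.
Intercept c from DH-101: 553 − 62856.37 + 603095.66 = 540792.29.
At (557966, 5691098): z_contact = 62882.63 − 603093.65 + 540792.29 = 581.27 m.
Depth below ground = 603.9 − 581.27 = 22.6 m.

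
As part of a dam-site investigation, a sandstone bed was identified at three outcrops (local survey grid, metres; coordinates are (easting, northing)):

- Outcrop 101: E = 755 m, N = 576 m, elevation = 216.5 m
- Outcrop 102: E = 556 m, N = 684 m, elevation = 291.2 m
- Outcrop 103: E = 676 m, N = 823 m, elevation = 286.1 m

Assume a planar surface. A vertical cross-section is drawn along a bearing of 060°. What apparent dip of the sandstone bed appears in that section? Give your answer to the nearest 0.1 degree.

Let the plane be z = a·E + b·N + c.
Outcrop 102−Outcrop 101: −199a + 108b = 74.7;  Outcrop 103−Outcrop 101: −79a + 247b = 69.6.
Solving gives a = −0.26917, b = 0.19569.
Unit vector along 060° is (sin 60°, cos 60°) = (0.8660, 0.5000).
Slope in that direction = a·(0.8660) + b·(0.5000) = −0.13527.
Apparent dip = arctan|0.13527| = 7.7° (true dip is 18.4°, so apparent ≤ true as expected).

7.7°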